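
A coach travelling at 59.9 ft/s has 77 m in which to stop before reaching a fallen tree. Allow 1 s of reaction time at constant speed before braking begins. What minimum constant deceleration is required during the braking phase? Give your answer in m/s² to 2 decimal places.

Required deceleration ≈ 2.84 m/s²

59.9 ft/s × 0.3048 = 18.2575 m/s.
Distance covered during reaction = 18.2575 × 1 = 18.258 m.
Distance available for braking: 77 − 18.258 = 58.742 m.
v² = 2a·d ⇒ a = v²/(2d) = 18.2575² / (2 × 58.742) = 333.336 / 117.484 = 2.8373 m/s².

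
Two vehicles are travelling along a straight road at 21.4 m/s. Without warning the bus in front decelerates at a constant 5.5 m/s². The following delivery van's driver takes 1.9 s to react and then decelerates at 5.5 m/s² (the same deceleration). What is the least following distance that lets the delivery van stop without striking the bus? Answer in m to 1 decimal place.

Minimum gap ≈ 40.7 m

Leader travels v²/(2a_L) = 457.960 / 11.000 = 41.633 m before stopping.
Follower covers v·t_r = 21.4000 × 1.9 = 40.660 m while reacting, then v²/(2a_F) = 457.960 / 11.000 = 41.633 m while braking, for a total of 40.660 + 41.633 = 82.293 m.
Since a_F ≤ a_L and the follower starts braking later, the follower is never slower than the leader, so the closest approach is when both have stopped.
Minimum gap = 82.293 − 41.633 = 40.660 m.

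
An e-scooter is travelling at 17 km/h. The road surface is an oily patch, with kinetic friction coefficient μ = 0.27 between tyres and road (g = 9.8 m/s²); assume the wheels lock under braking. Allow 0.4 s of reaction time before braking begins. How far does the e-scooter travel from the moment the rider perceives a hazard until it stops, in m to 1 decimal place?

17 km/h ÷ 3.6 = 4.7222 m/s.
a = μg = 0.27 × 9.8 = 2.646 m/s².
Reaction distance = v·t_r = 4.7222 × 0.4 = 1.889 m.
Braking distance = v²/(2a) = 4.7222² / (2 × 2.646) = 22.299 / 5.292 = 4.214 m.
Total = 1.889 + 4.214 = 6.103 m.

Total stopping distance ≈ 6.1 m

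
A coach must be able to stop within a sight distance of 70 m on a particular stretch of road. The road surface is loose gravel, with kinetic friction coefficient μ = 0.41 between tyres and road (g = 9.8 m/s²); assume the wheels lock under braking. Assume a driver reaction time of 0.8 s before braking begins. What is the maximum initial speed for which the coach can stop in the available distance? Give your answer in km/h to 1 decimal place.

Maximum speed ≈ 74.6 km/h

a = μg = 0.41 × 9.8 = 4.018 m/s².
Stopping distance: v·t_r + v²/(2a) = 70 with t_r = 0.8 s and a = 4.018 m/s².
So v² + 6.429 v − 562.52 = 0.
Positive root: v = −a·t_r + √((a·t_r)² + 2a·d) = −3.214 + √(10.330 + 562.52) = 20.7203 m/s.
20.7203 m/s × 3.6 = 74.593 km/h.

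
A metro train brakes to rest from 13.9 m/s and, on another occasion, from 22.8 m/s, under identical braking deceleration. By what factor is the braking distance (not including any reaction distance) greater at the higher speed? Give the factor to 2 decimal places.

Braking distance d = v²/(2a), so with a fixed, d ∝ v².
Factor = (22.8/13.9)² = 1.6403² = 2.6906.

Factor ≈ 2.69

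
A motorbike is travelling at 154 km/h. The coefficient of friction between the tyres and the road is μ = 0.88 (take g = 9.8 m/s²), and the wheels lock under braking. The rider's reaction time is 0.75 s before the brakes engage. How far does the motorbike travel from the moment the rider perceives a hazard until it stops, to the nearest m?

154 km/h ÷ 3.6 = 42.7778 m/s.
a = μg = 0.88 × 9.8 = 8.624 m/s².
Reaction distance = v·t_r = 42.7778 × 0.75 = 32.083 m.
Braking distance = v²/(2a) = 42.7778² / (2 × 8.624) = 1829.940 / 17.248 = 106.096 m.
Total = 32.083 + 106.096 = 138.179 m.

Total stopping distance ≈ 138 m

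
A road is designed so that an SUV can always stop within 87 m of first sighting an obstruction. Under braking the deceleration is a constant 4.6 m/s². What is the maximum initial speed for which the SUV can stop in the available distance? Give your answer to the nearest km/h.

v²/(2a) = d ⇒ v = √(2 × 4.600 × 87) = √800.40 = 28.2913 m/s.
28.2913 m/s × 3.6 = 101.849 km/h.

Maximum speed ≈ 102 km/h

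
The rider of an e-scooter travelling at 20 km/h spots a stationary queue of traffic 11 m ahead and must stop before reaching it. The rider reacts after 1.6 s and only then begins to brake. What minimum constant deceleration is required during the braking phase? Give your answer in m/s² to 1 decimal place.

Required deceleration ≈ 7.3 m/s²

20 km/h ÷ 3.6 = 5.5556 m/s.
Distance covered during reaction = 5.5556 × 1.6 = 8.889 m.
Distance available for braking: 11 − 8.889 = 2.111 m.
v² = 2a·d ⇒ a = v²/(2d) = 5.5556² / (2 × 2.111) = 30.865 / 4.222 = 7.3105 m/s².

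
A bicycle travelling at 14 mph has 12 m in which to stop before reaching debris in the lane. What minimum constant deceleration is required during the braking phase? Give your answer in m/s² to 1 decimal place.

Required deceleration ≈ 1.6 m/s²

14 mph × 0.44704 = 6.2586 m/s.
v² = 2a·d ⇒ a = v²/(2d) = 6.2586² / (2 × 12.000) = 39.170 / 24.000 = 1.6321 m/s².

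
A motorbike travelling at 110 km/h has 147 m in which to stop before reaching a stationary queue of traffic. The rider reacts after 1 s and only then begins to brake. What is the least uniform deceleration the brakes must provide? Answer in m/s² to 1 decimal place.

110 km/h ÷ 3.6 = 30.5556 m/s.
Distance covered during reaction = 30.5556 × 1 = 30.556 m.
Distance available for braking: 147 − 30.556 = 116.444 m.
v² = 2a·d ⇒ a = v²/(2d) = 30.5556² / (2 × 116.444) = 933.645 / 232.888 = 4.0090 m/s².

Required deceleration ≈ 4.0 m/s²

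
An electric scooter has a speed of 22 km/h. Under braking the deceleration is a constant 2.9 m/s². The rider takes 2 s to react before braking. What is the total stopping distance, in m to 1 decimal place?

Total stopping distance ≈ 18.7 m

22 km/h ÷ 3.6 = 6.1111 m/s.
Reaction distance = v·t_r = 6.1111 × 2 = 12.222 m.
Braking distance = v²/(2a) = 6.1111² / (2 × 2.900) = 37.346 / 5.800 = 6.439 m.
Total = 12.222 + 6.439 = 18.661 m.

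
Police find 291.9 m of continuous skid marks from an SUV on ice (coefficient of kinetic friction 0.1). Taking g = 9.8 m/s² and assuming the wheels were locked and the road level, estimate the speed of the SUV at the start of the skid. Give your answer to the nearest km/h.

Initial speed ≈ 86 km/h

Deceleration a = μg = 0.1 × 9.8 = 0.980 m/s².
v = √(2a·d) = √(2 × 0.980 × 291.9) = √572.124 = 23.9191 m/s.
= 23.9191 × 3.6 = 86.109 km/h.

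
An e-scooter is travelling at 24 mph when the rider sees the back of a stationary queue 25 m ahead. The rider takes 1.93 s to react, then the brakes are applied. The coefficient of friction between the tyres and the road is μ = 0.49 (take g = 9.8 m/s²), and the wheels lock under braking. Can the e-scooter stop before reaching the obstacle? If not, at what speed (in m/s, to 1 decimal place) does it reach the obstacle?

24 mph × 0.44704 = 10.7290 m/s.
a = μg = 0.49 × 9.8 = 4.802 m/s².
Reaction distance = 10.7290 × 1.93 = 20.707 m.
Braking distance needed to stop: v²/(2a) = 115.111 / 9.604 = 11.986 m, so total needed = 20.707 + 11.986 = 32.693 m > 25 m — it cannot stop.
Distance remaining when braking begins: 25 − 20.707 = 4.293 m.
v² = v₀² − 2a·d = 115.111 − 2 × 4.802 × 4.293 = 73.881 m²/s².
v = √73.881 = 8.595 m/s.

No — it strikes the obstacle at 8.6 m/s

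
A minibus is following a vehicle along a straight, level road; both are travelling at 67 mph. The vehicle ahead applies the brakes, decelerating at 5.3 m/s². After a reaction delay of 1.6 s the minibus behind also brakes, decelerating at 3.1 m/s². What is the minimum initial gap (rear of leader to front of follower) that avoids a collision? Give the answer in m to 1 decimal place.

67 mph × 0.44704 = 29.9517 m/s.
Leader travels v²/(2a_L) = 897.104 / 10.600 = 84.632 m before stopping.
Follower covers v·t_r = 29.9517 × 1.6 = 47.923 m while reacting, then v²/(2a_F) = 897.104 / 6.200 = 144.694 m while braking, for a total of 47.923 + 144.694 = 192.617 m.
Since a_F ≤ a_L and the follower starts braking later, the follower is never slower than the leader, so the closest approach is when both have stopped.
Minimum gap = 192.617 − 84.632 = 107.985 m.

Minimum gap ≈ 108.0 m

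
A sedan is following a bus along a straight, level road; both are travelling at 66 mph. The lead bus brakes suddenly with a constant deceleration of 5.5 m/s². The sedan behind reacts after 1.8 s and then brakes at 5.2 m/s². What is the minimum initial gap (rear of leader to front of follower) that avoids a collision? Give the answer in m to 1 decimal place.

66 mph × 0.44704 = 29.5046 m/s.
Leader travels v²/(2a_L) = 870.521 / 11.000 = 79.138 m before stopping.
Follower covers v·t_r = 29.5046 × 1.8 = 53.108 m while reacting, then v²/(2a_F) = 870.521 / 10.400 = 83.704 m while braking, for a total of 53.108 + 83.704 = 136.812 m.
Since a_F ≤ a_L and the follower starts braking later, the follower is never slower than the leader, so the closest approach is when both have stopped.
Minimum gap = 136.812 − 79.138 = 57.674 m.

Minimum gap ≈ 57.7 m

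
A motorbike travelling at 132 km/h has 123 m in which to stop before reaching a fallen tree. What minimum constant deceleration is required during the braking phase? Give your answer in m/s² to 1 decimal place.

Required deceleration ≈ 5.5 m/s²

132 km/h ÷ 3.6 = 36.6667 m/s.
v² = 2a·d ⇒ a = v²/(2d) = 36.6667² / (2 × 123.000) = 1344.447 / 246.000 = 5.4652 m/s².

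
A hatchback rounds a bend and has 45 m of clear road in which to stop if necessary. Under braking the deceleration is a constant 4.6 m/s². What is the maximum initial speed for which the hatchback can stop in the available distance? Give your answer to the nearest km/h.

v²/(2a) = d ⇒ v = √(2 × 4.600 × 45) = √414.00 = 20.3470 m/s.
20.3470 m/s × 3.6 = 73.249 km/h.

Maximum speed ≈ 73 km/h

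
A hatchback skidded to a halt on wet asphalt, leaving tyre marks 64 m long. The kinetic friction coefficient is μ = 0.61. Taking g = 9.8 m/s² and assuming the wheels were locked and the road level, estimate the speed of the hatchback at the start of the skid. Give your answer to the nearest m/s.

Deceleration a = μg = 0.61 × 9.8 = 5.978 m/s².
v = √(2a·d) = √(2 × 5.978 × 64) = √765.184 = 27.6620 m/s.

Initial speed ≈ 28 m/s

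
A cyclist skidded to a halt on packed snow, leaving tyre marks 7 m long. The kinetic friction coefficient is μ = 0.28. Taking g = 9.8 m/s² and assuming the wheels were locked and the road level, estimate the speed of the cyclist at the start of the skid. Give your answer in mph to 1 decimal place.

Deceleration a = μg = 0.28 × 9.8 = 2.744 m/s².
v = √(2a·d) = √(2 × 2.744 × 7) = √38.416 = 6.1981 m/s.
= 6.1981 ÷ 0.44704 = 13.865 mph.

Initial speed ≈ 13.9 mph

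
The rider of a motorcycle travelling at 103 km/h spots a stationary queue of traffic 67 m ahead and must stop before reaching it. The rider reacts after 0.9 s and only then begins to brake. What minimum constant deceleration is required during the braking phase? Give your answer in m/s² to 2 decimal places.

103 km/h ÷ 3.6 = 28.6111 m/s.
Distance covered during reaction = 28.6111 × 0.9 = 25.750 m.
Distance available for braking: 67 − 25.750 = 41.250 m.
v² = 2a·d ⇒ a = v²/(2d) = 28.6111² / (2 × 41.250) = 818.595 / 82.500 = 9.9224 m/s².

Required deceleration ≈ 9.92 m/s²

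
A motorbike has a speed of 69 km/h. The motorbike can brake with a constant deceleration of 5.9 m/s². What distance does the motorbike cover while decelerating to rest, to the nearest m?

Braking distance ≈ 31 m

69 km/h ÷ 3.6 = 19.1667 m/s.
Braking distance = v²/(2a) = 19.1667² / (2 × 5.900) = 367.362 / 11.800 = 31.132 m.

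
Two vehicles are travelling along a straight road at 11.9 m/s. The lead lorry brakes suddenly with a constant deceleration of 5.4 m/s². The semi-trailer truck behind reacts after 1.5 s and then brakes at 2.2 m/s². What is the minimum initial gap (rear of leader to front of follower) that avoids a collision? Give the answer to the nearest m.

Minimum gap ≈ 37 m

Leader travels v²/(2a_L) = 141.610 / 10.800 = 13.112 m before stopping.
Follower covers v·t_r = 11.9000 × 1.5 = 17.850 m while reacting, then v²/(2a_F) = 141.610 / 4.400 = 32.184 m while braking, for a total of 17.850 + 32.184 = 50.034 m.
Since a_F ≤ a_L and the follower starts braking later, the follower is never slower than the leader, so the closest approach is when both have stopped.
Minimum gap = 50.034 − 13.112 = 36.922 m.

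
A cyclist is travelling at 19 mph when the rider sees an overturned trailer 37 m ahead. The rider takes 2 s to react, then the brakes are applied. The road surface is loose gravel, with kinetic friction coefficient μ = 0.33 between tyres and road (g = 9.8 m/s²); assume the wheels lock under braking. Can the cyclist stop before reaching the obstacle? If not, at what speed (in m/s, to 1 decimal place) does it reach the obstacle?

Yes — it stops about 8.9 m short of the obstacle, so it never reaches it

19 mph × 0.44704 = 8.4938 m/s.
a = μg = 0.33 × 9.8 = 3.234 m/s².
Reaction distance = 8.4938 × 2 = 16.988 m.
Braking distance = v²/(2a) = 72.145 / 6.468 = 11.154 m.
Total stopping distance = 16.988 + 11.154 = 28.142 m, vs 37 m available — it stops with 37 − 28.142 = 8.858 m to spare.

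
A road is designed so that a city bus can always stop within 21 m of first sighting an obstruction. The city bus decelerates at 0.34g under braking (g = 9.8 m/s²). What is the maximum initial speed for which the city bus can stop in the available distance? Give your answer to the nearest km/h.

Maximum speed ≈ 43 km/h

a = 0.34 × 9.8 = 3.332 m/s².
v²/(2a) = d ⇒ v = √(2 × 3.332 × 21) = √139.94 = 11.8296 m/s.
11.8296 m/s × 3.6 = 42.587 km/h.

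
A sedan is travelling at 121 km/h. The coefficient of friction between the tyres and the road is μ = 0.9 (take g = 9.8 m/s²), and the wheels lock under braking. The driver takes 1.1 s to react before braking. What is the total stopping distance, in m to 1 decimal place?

121 km/h ÷ 3.6 = 33.6111 m/s.
a = μg = 0.9 × 9.8 = 8.820 m/s².
Reaction distance = v·t_r = 33.6111 × 1.1 = 36.972 m.
Braking distance = v²/(2a) = 33.6111² / (2 × 8.820) = 1129.706 / 17.640 = 64.042 m.
Total = 36.972 + 64.042 = 101.014 m.

Total stopping distance ≈ 101.0 m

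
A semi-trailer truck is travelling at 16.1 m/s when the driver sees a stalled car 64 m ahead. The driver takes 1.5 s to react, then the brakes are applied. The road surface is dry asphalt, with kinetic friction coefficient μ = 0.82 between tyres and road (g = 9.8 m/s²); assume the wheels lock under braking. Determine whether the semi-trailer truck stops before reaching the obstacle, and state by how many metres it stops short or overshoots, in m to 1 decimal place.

a = μg = 0.82 × 9.8 = 8.036 m/s².
Reaction distance = 16.1000 × 1.5 = 24.150 m.
Braking distance = v²/(2a) = 259.210 / 16.072 = 16.128 m.
Total stopping distance = 24.150 + 16.128 = 40.278 m, vs 64 m available — it stops with 64 − 40.278 = 23.722 m to spare.

Yes — it stops 23.7 m short of the obstacle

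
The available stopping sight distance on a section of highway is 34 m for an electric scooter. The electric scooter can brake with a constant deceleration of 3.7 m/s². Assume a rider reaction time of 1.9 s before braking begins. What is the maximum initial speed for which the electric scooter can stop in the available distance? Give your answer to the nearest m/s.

Stopping distance: v·t_r + v²/(2a) = 34 with t_r = 1.9 s and a = 3.700 m/s².
So v² + 14.060 v − 251.60 = 0.
Positive root: v = −a·t_r + √((a·t_r)² + 2a·d) = −7.030 + √(49.421 + 251.60) = 10.3200 m/s.

Maximum speed ≈ 10 m/s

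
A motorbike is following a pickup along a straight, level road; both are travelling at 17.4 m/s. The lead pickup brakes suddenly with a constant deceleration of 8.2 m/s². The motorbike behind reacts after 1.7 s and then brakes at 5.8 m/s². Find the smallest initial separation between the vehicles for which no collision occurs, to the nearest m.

Leader travels v²/(2a_L) = 302.760 / 16.400 = 18.461 m before stopping.
Follower covers v·t_r = 17.4000 × 1.7 = 29.580 m while reacting, then v²/(2a_F) = 302.760 / 11.600 = 26.100 m while braking, for a total of 29.580 + 26.100 = 55.680 m.
Since a_F ≤ a_L and the follower starts braking later, the follower is never slower than the leader, so the closest approach is when both have stopped.
Minimum gap = 55.680 − 18.461 = 37.219 m.

Minimum gap ≈ 37 m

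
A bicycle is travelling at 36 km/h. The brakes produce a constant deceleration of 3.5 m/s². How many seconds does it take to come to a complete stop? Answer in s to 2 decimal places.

Braking time ≈ 2.86 s

36 km/h ÷ 3.6 = 10.0000 m/s.
Braking time = v/a = 10.0000 / 3.500 = 2.857 s.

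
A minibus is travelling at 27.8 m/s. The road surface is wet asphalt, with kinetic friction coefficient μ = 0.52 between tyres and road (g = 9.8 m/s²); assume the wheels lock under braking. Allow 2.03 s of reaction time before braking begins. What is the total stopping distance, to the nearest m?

Total stopping distance ≈ 132 m

a = μg = 0.52 × 9.8 = 5.096 m/s².
Reaction distance = v·t_r = 27.8000 × 2.03 = 56.434 m.
Braking distance = v²/(2a) = 27.8000² / (2 × 5.096) = 772.840 / 10.192 = 75.828 m.
Total = 56.434 + 75.828 = 132.262 m.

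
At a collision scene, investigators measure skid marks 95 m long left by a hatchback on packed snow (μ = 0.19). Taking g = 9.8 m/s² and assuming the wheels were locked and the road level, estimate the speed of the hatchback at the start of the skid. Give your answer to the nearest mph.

Deceleration a = μg = 0.19 × 9.8 = 1.862 m/s².
v = √(2a·d) = √(2 × 1.862 × 95) = √353.780 = 18.8090 m/s.
= 18.8090 ÷ 0.44704 = 42.075 mph.

Initial speed ≈ 42 mph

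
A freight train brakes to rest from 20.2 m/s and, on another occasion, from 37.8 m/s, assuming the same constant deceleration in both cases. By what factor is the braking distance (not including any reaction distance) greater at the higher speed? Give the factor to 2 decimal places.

Braking distance d = v²/(2a), so with a fixed, d ∝ v².
Factor = (37.8/20.2)² = 1.8713² = 3.5018.

Factor ≈ 3.50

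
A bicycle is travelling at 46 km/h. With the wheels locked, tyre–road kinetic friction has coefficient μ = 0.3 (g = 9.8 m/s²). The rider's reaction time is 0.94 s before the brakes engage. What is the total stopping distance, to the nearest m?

Total stopping distance ≈ 40 m

46 km/h ÷ 3.6 = 12.7778 m/s.
a = μg = 0.3 × 9.8 = 2.940 m/s².
Reaction distance = v·t_r = 12.7778 × 0.94 = 12.011 m.
Braking distance = v²/(2a) = 12.7778² / (2 × 2.940) = 163.272 / 5.880 = 27.767 m.
Total = 12.011 + 27.767 = 39.778 m.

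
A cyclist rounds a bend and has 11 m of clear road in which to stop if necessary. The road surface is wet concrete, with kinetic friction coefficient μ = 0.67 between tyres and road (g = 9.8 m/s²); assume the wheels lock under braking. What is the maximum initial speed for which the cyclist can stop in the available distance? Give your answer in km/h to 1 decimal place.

Maximum speed ≈ 43.3 km/h

a = μg = 0.67 × 9.8 = 6.566 m/s².
v²/(2a) = d ⇒ v = √(2 × 6.566 × 11) = √144.45 = 12.0187 m/s.
12.0187 m/s × 3.6 = 43.267 km/h.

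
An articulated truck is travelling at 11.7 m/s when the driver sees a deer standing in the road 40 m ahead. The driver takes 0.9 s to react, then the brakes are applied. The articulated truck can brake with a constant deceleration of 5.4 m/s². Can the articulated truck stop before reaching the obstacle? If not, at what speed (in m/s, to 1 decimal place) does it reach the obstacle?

Yes — it stops about 16.8 m short of the obstacle, so it never reaches it

Reaction distance = 11.7000 × 0.9 = 10.530 m.
Braking distance = v²/(2a) = 136.890 / 10.800 = 12.675 m.
Total stopping distance = 10.530 + 12.675 = 23.205 m, vs 40 m available — it stops with 40 − 23.205 = 16.795 m to spare.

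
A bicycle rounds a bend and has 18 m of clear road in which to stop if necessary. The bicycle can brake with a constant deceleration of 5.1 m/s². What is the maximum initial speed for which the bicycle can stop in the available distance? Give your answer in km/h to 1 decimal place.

Maximum speed ≈ 48.8 km/h

v²/(2a) = d ⇒ v = √(2 × 5.100 × 18) = √183.60 = 13.5499 m/s.
13.5499 m/s × 3.6 = 48.780 km/h.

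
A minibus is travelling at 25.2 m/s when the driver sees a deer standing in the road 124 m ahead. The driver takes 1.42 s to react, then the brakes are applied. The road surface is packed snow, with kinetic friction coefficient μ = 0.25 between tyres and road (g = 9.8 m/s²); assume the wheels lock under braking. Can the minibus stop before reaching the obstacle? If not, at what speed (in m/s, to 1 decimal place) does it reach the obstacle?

a = μg = 0.25 × 9.8 = 2.450 m/s².
Reaction distance = 25.2000 × 1.42 = 35.784 m.
Braking distance needed to stop: v²/(2a) = 635.040 / 4.900 = 129.600 m, so total needed = 35.784 + 129.600 = 165.384 m > 124 m — it cannot stop.
Distance remaining when braking begins: 124 − 35.784 = 88.216 m.
v² = v₀² − 2a·d = 635.040 − 2 × 2.450 × 88.216 = 202.782 m²/s².
v = √202.782 = 14.240 m/s.

No — it strikes the obstacle at 14.2 m/s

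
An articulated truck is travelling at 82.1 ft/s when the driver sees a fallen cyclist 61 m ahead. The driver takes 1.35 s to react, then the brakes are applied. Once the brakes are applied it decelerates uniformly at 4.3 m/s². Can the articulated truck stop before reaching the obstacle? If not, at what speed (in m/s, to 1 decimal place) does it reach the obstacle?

No — it strikes the obstacle at 19.8 m/s

82.1 ft/s × 0.3048 = 25.0241 m/s.
Reaction distance = 25.0241 × 1.35 = 33.783 m.
Braking distance needed to stop: v²/(2a) = 626.206 / 8.600 = 72.815 m, so total needed = 33.783 + 72.815 = 106.598 m > 61 m — it cannot stop.
Distance remaining when braking begins: 61 − 33.783 = 27.217 m.
v² = v₀² − 2a·d = 626.206 − 2 × 4.300 × 27.217 = 392.140 m²/s².
v = √392.140 = 19.803 m/s.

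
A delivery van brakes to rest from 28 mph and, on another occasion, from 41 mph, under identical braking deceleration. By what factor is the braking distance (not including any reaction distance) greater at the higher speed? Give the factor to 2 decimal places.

Factor ≈ 2.14

Braking distance d = v²/(2a), so with a fixed, d ∝ v².
Factor = (41/28)² = 1.4643² = 2.1442.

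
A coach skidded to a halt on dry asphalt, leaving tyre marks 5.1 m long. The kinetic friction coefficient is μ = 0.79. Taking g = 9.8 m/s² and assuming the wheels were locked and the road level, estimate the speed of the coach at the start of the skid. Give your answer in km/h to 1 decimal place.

Initial speed ≈ 32.0 km/h

Deceleration a = μg = 0.79 × 9.8 = 7.742 m/s².
v = √(2a·d) = √(2 × 7.742 × 5.1) = √78.968 = 8.8864 m/s.
= 8.8864 × 3.6 = 31.991 km/h.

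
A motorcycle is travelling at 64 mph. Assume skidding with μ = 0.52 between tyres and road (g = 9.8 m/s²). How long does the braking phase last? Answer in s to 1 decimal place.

64 mph × 0.44704 = 28.6106 m/s.
a = μg = 0.52 × 9.8 = 5.096 m/s².
Braking time = v/a = 28.6106 / 5.096 = 5.614 s.

Braking time ≈ 5.6 s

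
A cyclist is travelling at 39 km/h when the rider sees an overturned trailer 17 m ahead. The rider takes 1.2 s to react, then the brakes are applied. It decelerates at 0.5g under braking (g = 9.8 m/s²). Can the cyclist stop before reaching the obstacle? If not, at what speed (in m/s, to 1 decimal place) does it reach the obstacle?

No — it strikes the obstacle at 8.8 m/s

39 km/h ÷ 3.6 = 10.8333 m/s.
a = 0.5 × 9.8 = 4.900 m/s².
Reaction distance = 10.8333 × 1.2 = 13.000 m.
Braking distance needed to stop: v²/(2a) = 117.360 / 9.800 = 11.976 m, so total needed = 13.000 + 11.976 = 24.976 m > 17 m — it cannot stop.
Distance remaining when braking begins: 17 − 13.000 = 4.000 m.
v² = v₀² − 2a·d = 117.360 − 2 × 4.900 × 4.000 = 78.160 m²/s².
v = √78.160 = 8.841 m/s.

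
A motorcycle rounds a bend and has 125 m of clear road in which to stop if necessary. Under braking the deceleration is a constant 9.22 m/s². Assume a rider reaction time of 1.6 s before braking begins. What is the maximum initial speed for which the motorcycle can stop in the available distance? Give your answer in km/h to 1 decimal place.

Stopping distance: v·t_r + v²/(2a) = 125 with t_r = 1.6 s and a = 9.220 m/s².
So v² + 29.504 v − 2305.00 = 0.
Positive root: v = −a·t_r + √((a·t_r)² + 2a·d) = −14.752 + √(217.622 + 2305.00) = 35.4737 m/s.
35.4737 m/s × 3.6 = 127.705 km/h.

Maximum speed ≈ 127.7 km/h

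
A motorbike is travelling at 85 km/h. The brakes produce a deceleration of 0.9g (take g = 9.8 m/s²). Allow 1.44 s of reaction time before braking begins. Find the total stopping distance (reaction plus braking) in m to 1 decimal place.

Total stopping distance ≈ 65.6 m

85 km/h ÷ 3.6 = 23.6111 m/s.
a = 0.9 × 9.8 = 8.820 m/s².
Reaction distance = v·t_r = 23.6111 × 1.44 = 34.000 m.
Braking distance = v²/(2a) = 23.6111² / (2 × 8.820) = 557.484 / 17.640 = 31.603 m.
Total = 34.000 + 31.603 = 65.603 m.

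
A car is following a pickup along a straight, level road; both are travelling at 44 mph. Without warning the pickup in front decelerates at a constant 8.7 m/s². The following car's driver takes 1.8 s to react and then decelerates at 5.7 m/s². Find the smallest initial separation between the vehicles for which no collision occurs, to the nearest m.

44 mph × 0.44704 = 19.6698 m/s.
Leader travels v²/(2a_L) = 386.901 / 17.400 = 22.236 m before stopping.
Follower covers v·t_r = 19.6698 × 1.8 = 35.406 m while reacting, then v²/(2a_F) = 386.901 / 11.400 = 33.939 m while braking, for a total of 35.406 + 33.939 = 69.345 m.
Since a_F ≤ a_L and the follower starts braking later, the follower is never slower than the leader, so the closest approach is when both have stopped.
Minimum gap = 69.345 − 22.236 = 47.109 m.

Minimum gap ≈ 47 m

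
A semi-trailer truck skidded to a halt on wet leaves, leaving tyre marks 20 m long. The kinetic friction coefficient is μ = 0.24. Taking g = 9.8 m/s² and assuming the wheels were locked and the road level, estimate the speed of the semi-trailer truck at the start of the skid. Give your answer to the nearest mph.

Initial speed ≈ 22 mph

Deceleration a = μg = 0.24 × 9.8 = 2.352 m/s².
v = √(2a·d) = √(2 × 2.352 × 20) = √94.080 = 9.6995 m/s.
= 9.6995 ÷ 0.44704 = 21.697 mph.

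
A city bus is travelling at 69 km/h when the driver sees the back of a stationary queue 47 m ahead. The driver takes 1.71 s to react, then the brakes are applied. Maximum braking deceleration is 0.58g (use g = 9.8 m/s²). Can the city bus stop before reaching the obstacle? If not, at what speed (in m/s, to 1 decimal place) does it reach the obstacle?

69 km/h ÷ 3.6 = 19.1667 m/s.
a = 0.58 × 9.8 = 5.684 m/s².
Reaction distance = 19.1667 × 1.71 = 32.775 m.
Braking distance needed to stop: v²/(2a) = 367.362 / 11.368 = 32.315 m, so total needed = 32.775 + 32.315 = 65.090 m > 47 m — it cannot stop.
Distance remaining when braking begins: 47 − 32.775 = 14.225 m.
v² = v₀² − 2a·d = 367.362 − 2 × 5.684 × 14.225 = 205.652 m²/s².
v = √205.652 = 14.341 m/s.

No — it strikes the obstacle at 14.3 m/s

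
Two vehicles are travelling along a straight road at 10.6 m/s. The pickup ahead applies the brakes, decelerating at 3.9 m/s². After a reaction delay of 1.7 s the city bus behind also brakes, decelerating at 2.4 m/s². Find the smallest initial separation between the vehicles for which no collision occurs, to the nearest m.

Leader travels v²/(2a_L) = 112.360 / 7.800 = 14.405 m before stopping.
Follower covers v·t_r = 10.6000 × 1.7 = 18.020 m while reacting, then v²/(2a_F) = 112.360 / 4.800 = 23.408 m while braking, for a total of 18.020 + 23.408 = 41.428 m.
Since a_F ≤ a_L and the follower starts braking later, the follower is never slower than the leader, so the closest approach is when both have stopped.
Minimum gap = 41.428 − 14.405 = 27.023 m.

Minimum gap ≈ 27 m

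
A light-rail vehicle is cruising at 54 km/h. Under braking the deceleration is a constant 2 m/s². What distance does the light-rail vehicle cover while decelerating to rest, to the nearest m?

54 km/h ÷ 3.6 = 15.0000 m/s.
Braking distance = v²/(2a) = 15.0000² / (2 × 2.000) = 225.000 / 4.000 = 56.250 m.

Braking distance ≈ 56 m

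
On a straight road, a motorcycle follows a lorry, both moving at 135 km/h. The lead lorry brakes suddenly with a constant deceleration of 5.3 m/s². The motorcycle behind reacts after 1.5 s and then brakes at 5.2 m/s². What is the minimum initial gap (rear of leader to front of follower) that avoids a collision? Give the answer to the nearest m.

Minimum gap ≈ 59 m

135 km/h ÷ 3.6 = 37.5000 m/s.
Leader travels v²/(2a_L) = 1406.250 / 10.600 = 132.665 m before stopping.
Follower covers v·t_r = 37.5000 × 1.5 = 56.250 m while reacting, then v²/(2a_F) = 1406.250 / 10.400 = 135.216 m while braking, for a total of 56.250 + 135.216 = 191.466 m.
Since a_F ≤ a_L and the follower starts braking later, the follower is never slower than the leader, so the closest approach is when both have stopped.
Minimum gap = 191.466 − 132.665 = 58.801 m.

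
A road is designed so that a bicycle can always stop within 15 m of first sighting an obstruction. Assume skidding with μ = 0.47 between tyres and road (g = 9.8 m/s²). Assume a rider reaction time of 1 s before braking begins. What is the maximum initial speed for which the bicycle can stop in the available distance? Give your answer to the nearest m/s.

Maximum speed ≈ 8 m/s

a = μg = 0.47 × 9.8 = 4.606 m/s².
Stopping distance: v·t_r + v²/(2a) = 15 with t_r = 1 s and a = 4.606 m/s².
So v² + 9.212 v − 138.18 = 0.
Positive root: v = −a·t_r + √((a·t_r)² + 2a·d) = −4.606 + √(21.215 + 138.18) = 8.0192 m/s.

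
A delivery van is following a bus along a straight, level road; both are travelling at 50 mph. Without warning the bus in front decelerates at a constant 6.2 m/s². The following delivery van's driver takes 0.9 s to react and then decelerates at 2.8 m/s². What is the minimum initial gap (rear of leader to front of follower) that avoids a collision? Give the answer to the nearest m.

Minimum gap ≈ 69 m

50 mph × 0.44704 = 22.3520 m/s.
Leader travels v²/(2a_L) = 499.612 / 12.400 = 40.291 m before stopping.
Follower covers v·t_r = 22.3520 × 0.9 = 20.117 m while reacting, then v²/(2a_F) = 499.612 / 5.600 = 89.216 m while braking, for a total of 20.117 + 89.216 = 109.333 m.
Since a_F ≤ a_L and the follower starts braking later, the follower is never slower than the leader, so the closest approach is when both have stopped.
Minimum gap = 109.333 − 40.291 = 69.042 m.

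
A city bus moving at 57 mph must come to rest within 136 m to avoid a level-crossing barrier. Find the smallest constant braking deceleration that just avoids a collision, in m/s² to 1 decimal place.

Required deceleration ≈ 2.4 m/s²

57 mph × 0.44704 = 25.4813 m/s.
v² = 2a·d ⇒ a = v²/(2d) = 25.4813² / (2 × 136.000) = 649.297 / 272.000 = 2.3871 m/s².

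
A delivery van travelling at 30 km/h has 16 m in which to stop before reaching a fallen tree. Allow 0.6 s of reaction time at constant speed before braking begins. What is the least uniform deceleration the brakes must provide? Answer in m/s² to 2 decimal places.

Required deceleration ≈ 3.16 m/s²

30 km/h ÷ 3.6 = 8.3333 m/s.
Distance covered during reaction = 8.3333 × 0.6 = 5.000 m.
Distance available for braking: 16 − 5.000 = 11.000 m.
v² = 2a·d ⇒ a = v²/(2d) = 8.3333² / (2 × 11.000) = 69.444 / 22.000 = 3.1565 m/s².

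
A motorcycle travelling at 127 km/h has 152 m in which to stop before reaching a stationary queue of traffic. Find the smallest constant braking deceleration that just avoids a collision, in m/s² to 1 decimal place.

Required deceleration ≈ 4.1 m/s²

127 km/h ÷ 3.6 = 35.2778 m/s.
v² = 2a·d ⇒ a = v²/(2d) = 35.2778² / (2 × 152.000) = 1244.523 / 304.000 = 4.0938 m/s².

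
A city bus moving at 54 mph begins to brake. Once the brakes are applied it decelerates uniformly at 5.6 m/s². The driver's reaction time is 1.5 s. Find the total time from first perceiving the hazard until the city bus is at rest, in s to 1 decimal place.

Total time ≈ 5.8 s

54 mph × 0.44704 = 24.1402 m/s.
Braking time = v/a = 24.1402 / 5.600 = 4.311 s.
Total = 1.5 + 4.311 = 5.811 s.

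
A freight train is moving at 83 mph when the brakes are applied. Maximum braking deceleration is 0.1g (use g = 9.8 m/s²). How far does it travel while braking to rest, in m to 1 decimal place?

Braking distance ≈ 702.4 m

83 mph × 0.44704 = 37.1043 m/s.
a = 0.1 × 9.8 = 0.980 m/s².
Braking distance = v²/(2a) = 37.1043² / (2 × 0.980) = 1376.729 / 1.960 = 702.413 m.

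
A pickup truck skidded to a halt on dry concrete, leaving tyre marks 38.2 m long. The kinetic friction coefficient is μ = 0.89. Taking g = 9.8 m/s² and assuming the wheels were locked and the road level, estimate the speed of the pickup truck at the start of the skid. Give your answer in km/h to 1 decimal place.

Deceleration a = μg = 0.89 × 9.8 = 8.722 m/s².
v = √(2a·d) = √(2 × 8.722 × 38.2) = √666.361 = 25.8140 m/s.
= 25.8140 × 3.6 = 92.930 km/h.

Initial speed ≈ 92.9 km/h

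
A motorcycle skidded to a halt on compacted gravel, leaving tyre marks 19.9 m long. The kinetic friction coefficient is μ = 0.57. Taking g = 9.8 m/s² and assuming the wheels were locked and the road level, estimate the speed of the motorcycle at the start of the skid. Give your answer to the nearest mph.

Deceleration a = μg = 0.57 × 9.8 = 5.586 m/s².
v = √(2a·d) = √(2 × 5.586 × 19.9) = √222.323 = 14.9105 m/s.
= 14.9105 ÷ 0.44704 = 33.354 mph.

Initial speed ≈ 33 mph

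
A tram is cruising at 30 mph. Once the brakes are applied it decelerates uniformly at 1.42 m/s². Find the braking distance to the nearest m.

Braking distance ≈ 63 m

30 mph × 0.44704 = 13.4112 m/s.
Braking distance = v²/(2a) = 13.4112² / (2 × 1.420) = 179.860 / 2.840 = 63.331 m.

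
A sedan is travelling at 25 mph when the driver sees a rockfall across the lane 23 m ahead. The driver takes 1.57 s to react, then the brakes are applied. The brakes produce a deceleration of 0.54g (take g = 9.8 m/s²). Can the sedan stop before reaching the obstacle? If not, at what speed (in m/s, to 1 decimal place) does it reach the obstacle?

No — it strikes the obstacle at 8.2 m/s

25 mph × 0.44704 = 11.1760 m/s.
a = 0.54 × 9.8 = 5.292 m/s².
Reaction distance = 11.1760 × 1.57 = 17.546 m.
Braking distance needed to stop: v²/(2a) = 124.903 / 10.584 = 11.801 m, so total needed = 17.546 + 11.801 = 29.347 m > 23 m — it cannot stop.
Distance remaining when braking begins: 23 − 17.546 = 5.454 m.
v² = v₀² − 2a·d = 124.903 − 2 × 5.292 × 5.454 = 67.178 m²/s².
v = √67.178 = 8.196 m/s.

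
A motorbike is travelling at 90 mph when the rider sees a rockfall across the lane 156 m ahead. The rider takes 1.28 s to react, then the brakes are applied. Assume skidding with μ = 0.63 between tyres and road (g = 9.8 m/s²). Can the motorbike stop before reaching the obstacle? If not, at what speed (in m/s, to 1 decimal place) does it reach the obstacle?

90 mph × 0.44704 = 40.2336 m/s.
a = μg = 0.63 × 9.8 = 6.174 m/s².
Reaction distance = 40.2336 × 1.28 = 51.499 m.
Braking distance needed to stop: v²/(2a) = 1618.743 / 12.348 = 131.094 m, so total needed = 51.499 + 131.094 = 182.593 m > 156 m — it cannot stop.
Distance remaining when braking begins: 156 − 51.499 = 104.501 m.
v² = v₀² − 2a·d = 1618.743 − 2 × 6.174 × 104.501 = 328.365 m²/s².
v = √328.365 = 18.121 m/s.

No — it strikes the obstacle at 18.1 m/s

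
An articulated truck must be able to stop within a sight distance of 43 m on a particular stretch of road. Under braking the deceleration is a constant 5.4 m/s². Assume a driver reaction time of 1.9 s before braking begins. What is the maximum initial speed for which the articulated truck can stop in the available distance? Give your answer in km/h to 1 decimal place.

Stopping distance: v·t_r + v²/(2a) = 43 with t_r = 1.9 s and a = 5.400 m/s².
So v² + 20.520 v − 464.40 = 0.
Positive root: v = −a·t_r + √((a·t_r)² + 2a·d) = −10.260 + √(105.268 + 464.40) = 13.6077 m/s.
13.6077 m/s × 3.6 = 48.988 km/h.

Maximum speed ≈ 49.0 km/h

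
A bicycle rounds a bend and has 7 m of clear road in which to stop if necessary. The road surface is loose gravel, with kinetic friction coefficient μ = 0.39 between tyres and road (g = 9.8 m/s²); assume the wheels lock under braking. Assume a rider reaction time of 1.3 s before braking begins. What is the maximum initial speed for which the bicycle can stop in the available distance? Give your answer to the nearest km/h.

Maximum speed ≈ 14 km/h

a = μg = 0.39 × 9.8 = 3.822 m/s².
Stopping distance: v·t_r + v²/(2a) = 7 with t_r = 1.3 s and a = 3.822 m/s².
So v² + 9.937 v − 53.51 = 0.
Positive root: v = −a·t_r + √((a·t_r)² + 2a·d) = −4.969 + √(24.691 + 53.51) = 3.8741 m/s.
3.8741 m/s × 3.6 = 13.947 km/h.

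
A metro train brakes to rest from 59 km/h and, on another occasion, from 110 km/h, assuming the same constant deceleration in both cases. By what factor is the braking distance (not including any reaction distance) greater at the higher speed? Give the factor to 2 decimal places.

Factor ≈ 3.48

Braking distance d = v²/(2a), so with a fixed, d ∝ v².
Factor = (110/59)² = 1.8644² = 3.4760.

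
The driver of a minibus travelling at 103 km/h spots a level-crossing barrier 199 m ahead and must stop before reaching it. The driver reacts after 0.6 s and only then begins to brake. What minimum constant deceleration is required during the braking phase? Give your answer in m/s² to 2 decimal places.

103 km/h ÷ 3.6 = 28.6111 m/s.
Distance covered during reaction = 28.6111 × 0.6 = 17.167 m.
Distance available for braking: 199 − 17.167 = 181.833 m.
v² = 2a·d ⇒ a = v²/(2d) = 28.6111² / (2 × 181.833) = 818.595 / 363.666 = 2.2510 m/s².

Required deceleration ≈ 2.25 m/s²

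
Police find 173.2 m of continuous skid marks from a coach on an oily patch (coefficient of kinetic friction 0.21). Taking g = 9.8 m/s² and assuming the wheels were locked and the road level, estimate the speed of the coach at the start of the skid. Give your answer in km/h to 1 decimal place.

Deceleration a = μg = 0.21 × 9.8 = 2.058 m/s².
v = √(2a·d) = √(2 × 2.058 × 173.2) = √712.891 = 26.7000 m/s.
= 26.7000 × 3.6 = 96.120 km/h.

Initial speed ≈ 96.1 km/h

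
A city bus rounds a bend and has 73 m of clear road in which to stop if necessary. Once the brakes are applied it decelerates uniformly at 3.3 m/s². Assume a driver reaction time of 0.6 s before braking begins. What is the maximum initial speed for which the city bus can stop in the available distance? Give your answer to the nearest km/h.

Maximum speed ≈ 72 km/h

Stopping distance: v·t_r + v²/(2a) = 73 with t_r = 0.6 s and a = 3.300 m/s².
So v² + 3.960 v − 481.80 = 0.
Positive root: v = −a·t_r + √((a·t_r)² + 2a·d) = −1.980 + √(3.920 + 481.80) = 20.0591 m/s.
20.0591 m/s × 3.6 = 72.213 km/h.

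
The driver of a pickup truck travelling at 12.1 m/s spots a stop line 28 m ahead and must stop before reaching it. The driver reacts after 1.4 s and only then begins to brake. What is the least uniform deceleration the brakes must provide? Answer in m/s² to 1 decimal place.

Required deceleration ≈ 6.6 m/s²

Distance covered during reaction = 12.1000 × 1.4 = 16.940 m.
Distance available for braking: 28 − 16.940 = 11.060 m.
v² = 2a·d ⇒ a = v²/(2d) = 12.1000² / (2 × 11.060) = 146.410 / 22.120 = 6.6189 m/s².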